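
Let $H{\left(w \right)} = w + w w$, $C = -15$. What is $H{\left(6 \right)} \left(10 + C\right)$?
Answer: $-210$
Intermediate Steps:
$H{\left(w \right)} = w + w^{2}$
$H{\left(6 \right)} \left(10 + C\right) = 6 \left(1 + 6\right) \left(10 - 15\right) = 6 \cdot 7 \left(-5\right) = 42 \left(-5\right) = -210$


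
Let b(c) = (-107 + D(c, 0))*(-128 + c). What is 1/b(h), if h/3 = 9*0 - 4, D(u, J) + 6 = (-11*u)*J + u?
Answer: 1/17500 ≈ 5.7143e-5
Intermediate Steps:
D(u, J) = -6 + u - 11*J*u (D(u, J) = -6 + ((-11*u)*J + u) = -6 + (-11*J*u + u) = -6 + (u - 11*J*u) = -6 + u - 11*J*u)
h = -12 (h = 3*(9*0 - 4) = 3*(0 - 4) = 3*(-4) = -12)
b(c) = (-128 + c)*(-113 + c) (b(c) = (-107 + (-6 + c - 11*0*c))*(-128 + c) = (-107 + (-6 + c + 0))*(-128 + c) = (-107 + (-6 + c))*(-128 + c) = (-113 + c)*(-128 + c) = (-128 + c)*(-113 + c))
1/b(h) = 1/(14464 + (-12)² - 241*(-12)) = 1/(14464 + 144 + 2892) = 1/17500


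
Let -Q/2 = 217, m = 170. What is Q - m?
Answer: -604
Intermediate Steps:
Q = -434 (Q = -2*217 = -434)
Q - m = -434 - 1*170 = -434 - 170 = -604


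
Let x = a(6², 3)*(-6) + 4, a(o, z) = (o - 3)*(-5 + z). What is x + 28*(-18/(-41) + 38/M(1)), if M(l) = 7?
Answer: 23136/41 ≈ 564.29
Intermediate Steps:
a(o, z) = (-5 + z)*(-3 + o) (a(o, z) = (-3 + o)*(-5 + z) = (-5 + z)*(-3 + o))
x = 400 (x = (15 - 5*6² - 3*3 + 6²*3)*(-6) + 4 = (15 - 5*36 - 9 + 36*3)*(-6) + 4 = (15 - 180 - 9 + 108)*(-6) + 4 = -66*(-6) + 4 = 396 + 4 = 400)
x + 28*(-18/(-41) + 38/M(1)) = 400 + 28*(-18/(-41) + 38/7) = 400 + 28*(-18*(-1/41) + 38*(⅐)) = 400 + 28*(18/41 + 38/7) = 400 + 28*(1684/287) = 400 + 6736/41 = 23136/41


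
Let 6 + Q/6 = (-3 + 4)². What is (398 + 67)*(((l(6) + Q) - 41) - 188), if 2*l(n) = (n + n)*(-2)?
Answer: -126015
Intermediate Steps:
Q = -30 (Q = -36 + 6*(-3 + 4)² = -36 + 6*1² = -36 + 6*1 = -36 + 6 = -30)
l(n) = -2*n (l(n) = ((n + n)*(-2))/2 = ((2*n)*(-2))/2 = (-4*n)/2 = -2*n)
(398 + 67)*(((l(6) + Q) - 41) - 188) = (398 + 67)*(((-2*6 - 30) - 41) - 188) = 465*(((-12 - 30) - 41) - 188) = 465*((-42 - 41) - 188) = 465*(-83 - 188) = 465*(-271) = -126015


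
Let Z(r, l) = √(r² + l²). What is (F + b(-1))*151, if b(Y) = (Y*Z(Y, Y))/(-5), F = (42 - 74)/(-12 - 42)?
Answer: 2416/27 + 151*√2/5 ≈ 132.19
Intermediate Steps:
F = 16/27 (F = -32/(-54) = -32*(-1/54) = 16/27 ≈ 0.59259)
Z(r, l) = √(l² + r²)
b(Y) = -Y*√2*√(Y²)/5 (b(Y) = (Y*√(Y² + Y²))/(-5) = (Y*√(2*Y²))*(-⅕) = (Y*(√2*√(Y²)))*(-⅕) = (Y*√2*√(Y²))*(-⅕) = -Y*√2*√(Y²)/5)
(F + b(-1))*151 = (16/27 - ⅕*(-1)*√2*√((-1)²))*151 = (16/27 - ⅕*(-1)*√2*√1)*151 = (16/27 - ⅕*(-1)*√2*1)*151 = (16/27 + √2/5)*151 = 2416/27 + 151*√2/5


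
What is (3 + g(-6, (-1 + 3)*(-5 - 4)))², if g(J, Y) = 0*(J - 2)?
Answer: 9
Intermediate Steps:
g(J, Y) = 0 (g(J, Y) = 0*(-2 + J) = 0)
(3 + g(-6, (-1 + 3)*(-5 - 4)))² = (3 + 0)² = 3² = 9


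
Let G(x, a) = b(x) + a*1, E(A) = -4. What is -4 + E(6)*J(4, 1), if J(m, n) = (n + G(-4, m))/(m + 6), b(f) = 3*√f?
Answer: -6 - 12*I/5 ≈ -6.0 - 2.4*I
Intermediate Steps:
G(x, a) = a + 3*√x (G(x, a) = 3*√x + a*1 = 3*√x + a = a + 3*√x)
J(m, n) = (m + n + 6*I)/(6 + m) (J(m, n) = (n + (m + 3*√(-4)))/(m + 6) = (n + (m + 3*(2*I)))/(6 + m) = (n + (m + 6*I))/(6 + m) = (m + n + 6*I)/(6 + m))
-4 + E(6)*J(4, 1) = -4 - 4*(4 + 1 + 6*I)/(6 + 4) = -4 - 4*(5 + 6*I)/10 = -4 - 2*(5 + 6*I)/5 = -4 - 4*(½ + 3*I/5) = -4 + (-2 - 12*I/5) = -6 - 12*I/5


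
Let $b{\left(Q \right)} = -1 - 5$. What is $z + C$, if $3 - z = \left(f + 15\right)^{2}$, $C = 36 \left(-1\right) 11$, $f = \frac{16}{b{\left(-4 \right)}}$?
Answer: $- \frac{4906}{9} \approx -545.11$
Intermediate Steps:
$b{\left(Q \right)} = -6$
$f = - \frac{8}{3}$ ($f = \frac{16}{-6} = 16 \left(- \frac{1}{6}\right) = - \frac{8}{3} \approx -2.6667$)
$C = -396$ ($C = \left(-36\right) 11 = -396$)
$z = - \frac{1342}{9}$ ($z = 3 - \left(- \frac{8}{3} + 15\right)^{2} = 3 - \left(\frac{37}{3}\right)^{2} = 3 - \frac{1369}{9} = - \frac{1342}{9} \approx -149.11$)
$z + C = - \frac{1342}{9} - 396 = - \frac{4906}{9}$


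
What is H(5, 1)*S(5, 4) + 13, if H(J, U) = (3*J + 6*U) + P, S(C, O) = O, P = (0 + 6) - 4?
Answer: 105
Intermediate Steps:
P = 2 (P = 6 - 4 = 2)
H(J, U) = 2 + 3*J + 6*U (H(J, U) = (3*J + 6*U) + 2 = 2 + 3*J + 6*U)
H(5, 1)*S(5, 4) + 13 = (2 + 3*5 + 6*1)*4 + 13 = (2 + 15 + 6)*4 + 13 = 23*4 + 13 = 92 + 13 = 105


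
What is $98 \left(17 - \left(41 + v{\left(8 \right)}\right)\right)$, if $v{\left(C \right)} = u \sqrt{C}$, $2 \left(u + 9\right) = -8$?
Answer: $-2352 + 2548 \sqrt{2} \approx 1251.4$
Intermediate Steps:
$u = -13$ ($u = -9 + \frac{1}{2} \left(-8\right) = -9 - 4 = -13$)
$v{\left(C \right)} = - 13 \sqrt{C}$
$98 \left(17 - \left(41 + v{\left(8 \right)}\right)\right) = 98 \left(17 - \left(41 - 13 \sqrt{8}\right)\right) = 98 \left(17 - \left(41 - 13 \cdot 2 \sqrt{2}\right)\right) = 98 \left(17 - \left(41 - 26 \sqrt{2}\right)\right) = 98 \left(-24 + 26 \sqrt{2}\right) = -2352 + 2548 \sqrt{2}$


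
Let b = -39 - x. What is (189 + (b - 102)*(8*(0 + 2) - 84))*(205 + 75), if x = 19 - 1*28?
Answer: 2566200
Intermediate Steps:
x = -9 (x = 19 - 28 = -9)
b = -30 (b = -39 - 1*(-9) = -39 + 9 = -30)
(189 + (b - 102)*(8*(0 + 2) - 84))*(205 + 75) = (189 + (-30 - 102)*(8*(0 + 2) - 84))*(205 + 75) = (189 - 132*(8*2 - 84))*280 = (189 - 132*(16 - 84))*280 = (189 - 132*(-68))*280 = (189 + 8976)*280 = 9165*280 = 2566200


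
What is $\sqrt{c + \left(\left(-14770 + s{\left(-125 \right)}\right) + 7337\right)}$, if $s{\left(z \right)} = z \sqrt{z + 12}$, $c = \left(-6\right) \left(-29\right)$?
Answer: $\sqrt{-7259 - 125 i \sqrt{113}} \approx 7.7658 - 85.553 i$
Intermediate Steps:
$c = 174$
$s{\left(z \right)} = z \sqrt{12 + z}$
$\sqrt{c + \left(\left(-14770 + s{\left(-125 \right)}\right) + 7337\right)} = \sqrt{174 - \left(7433 + 125 \sqrt{12 - 125}\right)} = \sqrt{174 - \left(7433 + 125 i \sqrt{113}\right)} = \sqrt{-7259 - 125 i \sqrt{113}}$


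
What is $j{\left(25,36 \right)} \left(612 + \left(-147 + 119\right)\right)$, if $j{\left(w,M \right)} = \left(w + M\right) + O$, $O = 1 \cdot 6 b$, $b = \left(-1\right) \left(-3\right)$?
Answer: $46136$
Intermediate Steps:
$b = 3$
$O = 18$ ($O = 1 \cdot 6 \cdot 3 = 6 \cdot 3 = 18$)
$j{\left(w,M \right)} = 18 + M + w$ ($j{\left(w,M \right)} = \left(w + M\right) + 18 = \left(M + w\right) + 18 = 18 + M + w$)
$j{\left(25,36 \right)} \left(612 + \left(-147 + 119\right)\right) = \left(18 + 36 + 25\right) \left(612 + \left(-147 + 119\right)\right) = 79 \left(612 - 28\right) = 79 \cdot 584 = 46136$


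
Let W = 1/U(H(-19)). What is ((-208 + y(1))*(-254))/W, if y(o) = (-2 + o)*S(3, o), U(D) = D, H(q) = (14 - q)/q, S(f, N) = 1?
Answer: -92202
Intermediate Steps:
H(q) = (14 - q)/q
y(o) = -2 + o (y(o) = (-2 + o)*1 = -2 + o)
W = -19/33 (W = 1/((14 - 1*(-19))/(-19)) = 1/(-(14 + 19)/19) = 1/(-1/19*33) = 1/(-33/19) = -19/33 ≈ -0.57576)
((-208 + y(1))*(-254))/W = ((-208 + (-2 + 1))*(-254))/(-19/33) = ((-208 - 1)*(-254))*(-33/19) = -209*(-254)*(-33/19) = 53086*(-33/19) = -92202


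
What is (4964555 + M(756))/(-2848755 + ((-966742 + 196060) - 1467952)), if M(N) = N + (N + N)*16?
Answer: -4989503/5087389 ≈ -0.98076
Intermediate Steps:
M(N) = 33*N (M(N) = N + (2*N)*16 = N + 32*N = 33*N)
(4964555 + M(756))/(-2848755 + ((-966742 + 196060) - 1467952)) = (4964555 + 33*756)/(-2848755 + ((-966742 + 196060) - 1467952)) = (4964555 + 24948)/(-2848755 + (-770682 - 1467952)) = 4989503/(-2848755 - 2238634) = 4989503/(-5087389) = 4989503*(-1/5087389) = -4989503/5087389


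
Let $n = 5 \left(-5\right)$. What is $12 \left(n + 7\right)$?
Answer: $-216$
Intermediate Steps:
$n = -25$
$12 \left(n + 7\right) = 12 \left(-25 + 7\right) = 12 \left(-18\right) = -216$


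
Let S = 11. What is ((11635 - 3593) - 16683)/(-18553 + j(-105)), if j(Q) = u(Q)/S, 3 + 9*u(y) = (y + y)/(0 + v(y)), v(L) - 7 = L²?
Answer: 224700564/482453005 ≈ 0.46575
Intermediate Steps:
v(L) = 7 + L²
u(y) = -⅓ + 2*y/(9*(7 + y²)) (u(y) = -⅓ + ((y + y)/(0 + (7 + y²)))/9 = -⅓ + ((2*y)/(7 + y²))/9 = -⅓ + (2*y/(7 + y²))/9 = -⅓ + 2*y/(9*(7 + y²)))
j(Q) = (-21 - 3*Q² + 2*Q)/(99*(7 + Q²)) (j(Q) = ((-21 - 3*Q² + 2*Q)/(9*(7 + Q²)))/11 = ((-21 - 3*Q² + 2*Q)/(9*(7 + Q²)))*(1/11) = (-21 - 3*Q² + 2*Q)/(99*(7 + Q²)))
((11635 - 3593) - 16683)/(-18553 + j(-105)) = ((11635 - 3593) - 16683)/(-18553 + (-21 - 3*(-105)² + 2*(-105))/(99*(7 + (-105)²))) = (8042 - 16683)/(-18553 + (-21 - 3*11025 - 210)/(99*(7 + 11025))) = -8641/(-18553 + (1/99)*(-21 - 33075 - 210)/11032) = -8641/(-18553 + (1/99)*(1/11032)*(-33306)) = -8641/(-18553 - 793/26004) = -8641/(-482453005/26004) = -8641*(-26004/482453005) = 224700564/482453005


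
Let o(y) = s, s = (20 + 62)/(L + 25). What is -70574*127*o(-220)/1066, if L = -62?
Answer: 8962898/481 ≈ 18634.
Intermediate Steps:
s = -82/37 (s = (20 + 62)/(-62 + 25) = 82/(-37) = 82*(-1/37) = -82/37 ≈ -2.2162)
o(y) = -82/37
-70574*127*o(-220)/1066 = -70574/((13*(82/127))/(-82/37)) = -70574/((13*(82*(1/127)))*(-37/82)) = -70574/((13*(82/127))*(-37/82)) = -70574/((1066/127)*(-37/82)) = -70574/(-481/127) = -70574*(-127/481) = 8962898/481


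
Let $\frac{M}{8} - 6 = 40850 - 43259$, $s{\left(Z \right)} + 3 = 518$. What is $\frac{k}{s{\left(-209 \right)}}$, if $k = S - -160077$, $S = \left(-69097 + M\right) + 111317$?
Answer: $\frac{183073}{515} \approx 355.48$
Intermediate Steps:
$s{\left(Z \right)} = 515$ ($s{\left(Z \right)} = -3 + 518 = 515$)
$M = -19224$ ($M = 48 + 8 \left(40850 - 43259\right) = 48 + 8 \left(-2409\right) = 48 - 19272 = -19224$)
$S = 22996$ ($S = \left(-69097 - 19224\right) + 111317 = -88321 + 111317 = 22996$)
$k = 183073$ ($k = 22996 - -160077 = 22996 + 160077 = 183073$)
$\frac{k}{s{\left(-209 \right)}} = \frac{183073}{515}$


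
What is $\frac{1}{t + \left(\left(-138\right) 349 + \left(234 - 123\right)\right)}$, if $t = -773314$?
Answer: $- \frac{1}{821365} \approx -1.2175 \cdot 10^{-6}$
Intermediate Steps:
$\frac{1}{t + \left(\left(-138\right) 349 + \left(234 - 123\right)\right)} = \frac{1}{-773314 + \left(\left(-138\right) 349 + \left(234 - 123\right)\right)} = \frac{1}{-773314 + \left(-48162 + \left(234 - 123\right)\right)} = \frac{1}{-773314 + \left(-48162 + 111\right)} = \frac{1}{-773314 - 48051} = \frac{1}{-821365} = - \frac{1}{821365}$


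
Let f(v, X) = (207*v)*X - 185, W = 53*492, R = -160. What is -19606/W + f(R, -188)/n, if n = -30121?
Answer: -81474753413/392717598 ≈ -207.46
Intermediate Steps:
W = 26076
f(v, X) = -185 + 207*X*v (f(v, X) = 207*X*v - 185 = -185 + 207*X*v)
-19606/W + f(R, -188)/n = -19606/26076 + (-185 + 207*(-188)*(-160))/(-30121) = -19606*1/26076 + (-185 + 6226560)*(-1/30121) = -9803/13038 + 6226375*(-1/30121) = -9803/13038 - 6226375/30121 = -81474753413/392717598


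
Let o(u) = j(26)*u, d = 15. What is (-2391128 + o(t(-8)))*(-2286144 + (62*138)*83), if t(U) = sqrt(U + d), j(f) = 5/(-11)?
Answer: 3768408163488 + 7879980*sqrt(7)/11 ≈ 3.7684e+12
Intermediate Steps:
j(f) = -5/11 (j(f) = 5*(-1/11) = -5/11)
t(U) = sqrt(15 + U) (t(U) = sqrt(U + 15) = sqrt(15 + U))
o(u) = -5*u/11
(-2391128 + o(t(-8)))*(-2286144 + (62*138)*83) = (-2391128 - 5*sqrt(15 - 8)/11)*(-2286144 + (62*138)*83) = (-2391128 - 5*sqrt(7)/11)*(-2286144 + 8556*83) = (-2391128 - 5*sqrt(7)/11)*(-2286144 + 710148) = (-2391128 - 5*sqrt(7)/11)*(-1575996) = 3768408163488 + 7879980*sqrt(7)/11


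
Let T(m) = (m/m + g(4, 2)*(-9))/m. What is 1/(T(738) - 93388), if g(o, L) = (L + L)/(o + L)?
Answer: -738/68920349 ≈ -1.0708e-5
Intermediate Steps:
g(o, L) = 2*L/(L + o) (g(o, L) = (2*L)/(L + o) = 2*L/(L + o))
T(m) = -5/m (T(m) = (m/m + (2*2/(2 + 4))*(-9))/m = (1 + (2*2/6)*(-9))/m = (1 + (2*2*(⅙))*(-9))/m = (1 + (⅔)*(-9))/m = (1 - 6)/m = -5/m)
1/(T(738) - 93388) = 1/(-5/738 - 93388) = 1/(-68920349/738) = -738/68920349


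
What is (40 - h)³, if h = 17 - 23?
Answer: 97336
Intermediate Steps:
h = -6
(40 - h)³ = (40 - 1*(-6))³ = (40 + 6)³ = 46³ = 97336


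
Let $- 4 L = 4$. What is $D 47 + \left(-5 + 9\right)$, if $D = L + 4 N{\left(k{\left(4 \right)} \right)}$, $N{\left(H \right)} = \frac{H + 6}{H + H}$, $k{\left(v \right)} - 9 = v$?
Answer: $\frac{1227}{13} \approx 94.385$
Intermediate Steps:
$L = -1$ ($L = \left(- \frac{1}{4}\right) 4 = -1$)
$k{\left(v \right)} = 9 + v$
$N{\left(H \right)} = \frac{6 + H}{2 H}$
$D = \frac{25}{13}$ ($D = -1 + 4 \frac{6 + \left(9 + 4\right)}{2 \left(9 + 4\right)} = -1 + 4 \frac{6 + 13}{2 \cdot 13} = -1 + 4 \cdot \frac{1}{2} \cdot \frac{1}{13} \cdot 19 = -1 + 4 \cdot \frac{19}{26} = -1 + \frac{38}{13} = \frac{25}{13} \approx 1.9231$)
$D 47 + \left(-5 + 9\right) = \frac{25}{13} \cdot 47 + \left(-5 + 9\right) = \frac{1175}{13} + 4 = \frac{1227}{13}$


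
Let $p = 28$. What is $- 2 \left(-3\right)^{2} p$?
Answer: $-504$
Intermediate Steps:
$- 2 \left(-3\right)^{2} p = - 2 \left(-3\right)^{2} \cdot 28 = \left(-2\right) 9 \cdot 28 = \left(-18\right) 28 = -504$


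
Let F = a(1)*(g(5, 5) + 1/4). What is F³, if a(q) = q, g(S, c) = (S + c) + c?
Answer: 226981/64 ≈ 3546.6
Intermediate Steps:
g(S, c) = S + 2*c
F = 61/4 (F = 1*((5 + 2*5) + 1/4) = 1*((5 + 10) + 1*(¼)) = 1*(15 + ¼) = 1*(61/4) = 61/4 ≈ 15.250)
F³ = (61/4)³ = 226981/64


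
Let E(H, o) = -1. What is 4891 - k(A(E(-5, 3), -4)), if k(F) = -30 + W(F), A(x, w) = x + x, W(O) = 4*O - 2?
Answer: 4931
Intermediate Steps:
W(O) = -2 + 4*O
A(x, w) = 2*x
k(F) = -32 + 4*F (k(F) = -30 + (-2 + 4*F) = -32 + 4*F)
4891 - k(A(E(-5, 3), -4)) = 4891 - (-32 + 4*(2*(-1))) = 4891 - (-32 + 4*(-2)) = 4891 - (-32 - 8) = 4891 - 1*(-40) = 4891 + 40 = 4931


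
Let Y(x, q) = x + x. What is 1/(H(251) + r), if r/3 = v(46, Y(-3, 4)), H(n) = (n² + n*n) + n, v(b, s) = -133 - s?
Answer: 1/125872 ≈ 7.9446e-6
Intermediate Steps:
Y(x, q) = 2*x
H(n) = n + 2*n² (H(n) = (n² + n²) + n = 2*n² + n = n + 2*n²)
r = -381 (r = 3*(-133 - 2*(-3)) = 3*(-133 - 1*(-6)) = 3*(-133 + 6) = 3*(-127) = -381)
1/(H(251) + r) = 1/(251*(1 + 2*251) - 381) = 1/(251*(1 + 502) - 381) = 1/(251*503 - 381) = 1/(126253 - 381) = 1/125872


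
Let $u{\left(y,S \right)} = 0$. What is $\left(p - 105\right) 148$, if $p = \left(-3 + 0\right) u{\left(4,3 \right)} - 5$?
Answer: $-16280$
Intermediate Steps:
$p = -5$ ($p = \left(-3 + 0\right) 0 - 5 = \left(-3\right) 0 - 5 = 0 - 5 = -5$)
$\left(p - 105\right) 148 = \left(-5 - 105\right) 148 = \left(-110\right) 148 = -16280$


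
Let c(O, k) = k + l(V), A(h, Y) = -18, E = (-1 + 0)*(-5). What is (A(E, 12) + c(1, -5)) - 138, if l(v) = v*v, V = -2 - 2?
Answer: -145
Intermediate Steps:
E = 5 (E = -1*(-5) = 5)
V = -4
l(v) = v**2
c(O, k) = 16 + k (c(O, k) = k + (-4)**2 = k + 16 = 16 + k)
(A(E, 12) + c(1, -5)) - 138 = (-18 + (16 - 5)) - 138 = (-18 + 11) - 138 = -7 - 138 = -145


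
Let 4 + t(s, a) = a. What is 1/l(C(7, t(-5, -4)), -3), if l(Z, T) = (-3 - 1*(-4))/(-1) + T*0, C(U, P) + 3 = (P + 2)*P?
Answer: -1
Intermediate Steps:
t(s, a) = -4 + a
C(U, P) = -3 + P*(2 + P) (C(U, P) = -3 + (P + 2)*P = -3 + (2 + P)*P = -3 + P*(2 + P))
l(Z, T) = -1 (l(Z, T) = (-3 + 4)*(-1) + 0 = 1*(-1) + 0 = -1 + 0 = -1)
1/l(C(7, t(-5, -4)), -3) = 1/(-1) = -1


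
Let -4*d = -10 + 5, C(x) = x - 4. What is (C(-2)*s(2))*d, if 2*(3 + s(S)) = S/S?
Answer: 75/4 ≈ 18.750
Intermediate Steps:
s(S) = -5/2 (s(S) = -3 + (S/S)/2 = -3 + (½)*1 = -3 + ½ = -5/2)
C(x) = -4 + x
d = 5/4 (d = -(-10 + 5)/4 = -¼*(-5) = 5/4 ≈ 1.2500)
(C(-2)*s(2))*d = ((-4 - 2)*(-5/2))*(5/4) = -6*(-5/2)*(5/4) = 15*(5/4) = 75/4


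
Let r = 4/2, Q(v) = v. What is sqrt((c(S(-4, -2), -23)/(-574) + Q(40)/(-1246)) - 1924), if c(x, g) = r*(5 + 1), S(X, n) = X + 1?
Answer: 11*I*sqrt(10374698138)/25543 ≈ 43.864*I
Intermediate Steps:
r = 2 (r = 4*(1/2) = 2)
S(X, n) = 1 + X
c(x, g) = 12 (c(x, g) = 2*(5 + 1) = 2*6 = 12)
sqrt((c(S(-4, -2), -23)/(-574) + Q(40)/(-1246)) - 1924) = sqrt((12/(-574) + 40/(-1246)) - 1924) = sqrt((12*(-1/574) + 40*(-1/1246)) - 1924) = sqrt((-6/287 - 20/623) - 1924) = sqrt(-1354/25543 - 1924) = sqrt(-49146086/25543) = 11*I*sqrt(10374698138)/25543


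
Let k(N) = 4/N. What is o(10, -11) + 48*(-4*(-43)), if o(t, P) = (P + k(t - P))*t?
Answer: 171106/21 ≈ 8147.9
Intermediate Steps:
o(t, P) = t*(P + 4/(t - P)) (o(t, P) = (P + 4/(t - P))*t = t*(P + 4/(t - P)))
o(10, -11) + 48*(-4*(-43)) = 10*(-4 - 11*(-11 - 1*10))/(-11 - 1*10) + 48*(-4*(-43)) = 10*(-4 - 11*(-11 - 10))/(-11 - 10) + 48*172 = 10*(-4 - 11*(-21))/(-21) + 8256 = 10*(-1/21)*(-4 + 231) + 8256 = 10*(-1/21)*227 + 8256 = -2270/21 + 8256 = 171106/21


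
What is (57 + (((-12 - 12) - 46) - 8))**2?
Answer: 441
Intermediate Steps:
(57 + (((-12 - 12) - 46) - 8))**2 = (57 + ((-24 - 46) - 8))**2 = (57 + (-70 - 8))**2 = (57 - 78)**2 = (-21)**2 = 441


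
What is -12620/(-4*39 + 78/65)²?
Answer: -78875/149769 ≈ -0.52664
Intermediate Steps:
-12620/(-4*39 + 78/65)² = -12620/(-156 + 78*(1/65))² = -12620/(-156 + 6/5)² = -12620/((-774/5)²) = -12620/599076/25 = -12620*25/599076 = -78875/149769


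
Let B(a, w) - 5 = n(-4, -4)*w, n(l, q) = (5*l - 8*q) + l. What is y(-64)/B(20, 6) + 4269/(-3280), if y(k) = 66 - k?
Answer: 200143/173840 ≈ 1.1513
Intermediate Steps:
n(l, q) = -8*q + 6*l (n(l, q) = (-8*q + 5*l) + l = -8*q + 6*l)
B(a, w) = 5 + 8*w (B(a, w) = 5 + (-8*(-4) + 6*(-4))*w = 5 + (32 - 24)*w = 5 + 8*w)
y(-64)/B(20, 6) + 4269/(-3280) = (66 - 1*(-64))/(5 + 8*6) + 4269/(-3280) = (66 + 64)/(5 + 48) + 4269*(-1/3280) = 130/53 - 4269/3280 = 200143/173840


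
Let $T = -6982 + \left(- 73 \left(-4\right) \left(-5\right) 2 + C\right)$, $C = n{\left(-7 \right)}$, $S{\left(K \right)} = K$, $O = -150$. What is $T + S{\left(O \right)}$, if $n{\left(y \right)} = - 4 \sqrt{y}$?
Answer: $-10052 - 4 i \sqrt{7} \approx -10052.0 - 10.583 i$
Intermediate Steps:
$C = - 4 i \sqrt{7}$ ($C = - 4 \sqrt{-7} = - 4 i \sqrt{7} \approx - 10.583 i$)
$T = -9902 - 4 i \sqrt{7}$ ($T = -6982 - \left(4 i \sqrt{7} + 73 \left(\left(-4\right) \left(-5\right)\right) 2\right) = -6982 - \left(4 i \sqrt{7} + 73 \cdot 20 \cdot 2\right) = -6982 - \left(2920 + 4 i \sqrt{7}\right) = -9902 - 4 i \sqrt{7} \approx -9902.0 - 10.583 i$)
$T + S{\left(O \right)} = \left(-9902 - 4 i \sqrt{7}\right) - 150 = -10052 - 4 i \sqrt{7}$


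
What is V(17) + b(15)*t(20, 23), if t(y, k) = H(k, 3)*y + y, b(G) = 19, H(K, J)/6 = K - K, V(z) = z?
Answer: 397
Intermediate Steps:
H(K, J) = 0 (H(K, J) = 6*(K - K) = 6*0 = 0)
t(y, k) = y (t(y, k) = 0*y + y = 0 + y = y)
V(17) + b(15)*t(20, 23) = 17 + 19*20 = 17 + 380 = 397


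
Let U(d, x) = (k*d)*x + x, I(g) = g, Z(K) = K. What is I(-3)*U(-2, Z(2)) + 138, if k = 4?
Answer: 180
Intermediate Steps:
U(d, x) = x + 4*d*x (U(d, x) = (4*d)*x + x = 4*d*x + x = x + 4*d*x)
I(-3)*U(-2, Z(2)) + 138 = -6*(1 + 4*(-2)) + 138 = -6*(1 - 8) + 138 = -6*(-7) + 138 = -3*(-14) + 138 = 42 + 138 = 180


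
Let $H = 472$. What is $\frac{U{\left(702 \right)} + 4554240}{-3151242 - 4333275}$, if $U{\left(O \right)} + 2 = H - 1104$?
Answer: $- \frac{4553606}{7484517} \approx -0.6084$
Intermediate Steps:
$U{\left(O \right)} = -634$ ($U{\left(O \right)} = -2 + \left(472 - 1104\right) = -2 - 632 = -634$)
$\frac{U{\left(702 \right)} + 4554240}{-3151242 - 4333275} = \frac{-634 + 4554240}{-3151242 - 4333275} = \frac{4553606}{-7484517} = 4553606 \left(- \frac{1}{7484517}\right) = - \frac{4553606}{7484517}$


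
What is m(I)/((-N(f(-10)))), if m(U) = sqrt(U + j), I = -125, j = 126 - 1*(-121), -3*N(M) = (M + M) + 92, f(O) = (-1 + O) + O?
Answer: 3*sqrt(122)/50 ≈ 0.66272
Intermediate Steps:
f(O) = -1 + 2*O
N(M) = -92/3 - 2*M/3 (N(M) = -((M + M) + 92)/3 = -(2*M + 92)/3 = -(92 + 2*M)/3 = -92/3 - 2*M/3)
j = 247 (j = 126 + 121 = 247)
m(U) = sqrt(247 + U) (m(U) = sqrt(U + 247) = sqrt(247 + U))
m(I)/((-N(f(-10)))) = sqrt(247 - 125)/((-(-92/3 - 2*(-1 + 2*(-10))/3))) = sqrt(122)/((-(-92/3 - 2*(-1 - 20)/3))) = sqrt(122)/((-(-92/3 - 2/3*(-21)))) = sqrt(122)/((-(-92/3 + 14))) = sqrt(122)/((-1*(-50/3))) = sqrt(122)/(50/3) = sqrt(122)*(3/50) = 3*sqrt(122)/50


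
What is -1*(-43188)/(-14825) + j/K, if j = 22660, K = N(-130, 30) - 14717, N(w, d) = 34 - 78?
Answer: -973432568/218831825 ≈ -4.4483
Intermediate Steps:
N(w, d) = -44
K = -14761 (K = -44 - 14717 = -14761)
-1*(-43188)/(-14825) + j/K = -1*(-43188)/(-14825) + 22660/(-14761) = 43188*(-1/14825) + 22660*(-1/14761) = -43188/14825 - 22660/14761 = -973432568/218831825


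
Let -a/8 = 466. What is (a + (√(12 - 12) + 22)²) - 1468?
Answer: -4712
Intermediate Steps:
a = -3728 (a = -8*466 = -3728)
(a + (√(12 - 12) + 22)²) - 1468 = (-3728 + (√(12 - 12) + 22)²) - 1468 = (-3728 + (√0 + 22)²) - 1468 = (-3728 + (0 + 22)²) - 1468 = (-3728 + 22²) - 1468 = (-3728 + 484) - 1468 = -3244 - 1468 = -4712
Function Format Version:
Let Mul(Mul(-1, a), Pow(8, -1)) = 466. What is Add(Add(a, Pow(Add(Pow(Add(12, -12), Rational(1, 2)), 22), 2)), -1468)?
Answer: -4712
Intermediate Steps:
a = -3728 (a = Mul(-8, 466) = -3728)
Add(Add(a, Pow(Add(Pow(Add(12, -12), Rational(1, 2)), 22), 2)), -1468) = Add(Add(-3728, Pow(Add(Pow(Add(12, -12), Rational(1, 2)), 22), 2)), -1468) = Add(Add(-3728, Pow(Add(Pow(0, Rational(1, 2)), 22), 2)), -1468) = Add(Add(-3728, Pow(Add(0, 22), 2)), -1468) = Add(Add(-3728, Pow(22, 2)), -1468) = Add(Add(-3728, 484), -1468) = Add(-3244, -1468) = -4712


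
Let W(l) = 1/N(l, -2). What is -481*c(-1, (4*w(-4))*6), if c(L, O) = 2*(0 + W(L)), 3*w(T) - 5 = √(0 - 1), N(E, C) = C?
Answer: 481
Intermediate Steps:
W(l) = -½ (W(l) = 1/(-2) = -½)
w(T) = 5/3 + I/3 (w(T) = 5/3 + √(0 - 1)/3 = 5/3 + √(-1)/3 = 5/3 + I/3)
c(L, O) = -1 (c(L, O) = 2*(0 - ½) = 2*(-½) = -1)
-481*c(-1, (4*w(-4))*6) = -481*(-1) = 481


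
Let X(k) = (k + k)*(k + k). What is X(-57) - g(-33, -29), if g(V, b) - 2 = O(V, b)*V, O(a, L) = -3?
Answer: 12895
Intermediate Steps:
X(k) = 4*k**2 (X(k) = (2*k)*(2*k) = 4*k**2)
g(V, b) = 2 - 3*V
X(-57) - g(-33, -29) = 4*(-57)**2 - (2 - 3*(-33)) = 4*3249 - (2 + 99) = 12996 - 1*101 = 12996 - 101 = 12895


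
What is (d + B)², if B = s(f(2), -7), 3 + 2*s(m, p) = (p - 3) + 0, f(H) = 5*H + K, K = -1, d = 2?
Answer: 81/4 ≈ 20.250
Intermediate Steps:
f(H) = -1 + 5*H (f(H) = 5*H - 1 = -1 + 5*H)
s(m, p) = -3 + p/2 (s(m, p) = -3/2 + ((p - 3) + 0)/2 = -3/2 + ((-3 + p) + 0)/2 = -3/2 + (-3 + p)/2 = -3/2 + (-3/2 + p/2) = -3 + p/2)
B = -13/2 (B = -3 + (½)*(-7) = -3 - 7/2 = -13/2 ≈ -6.5000)
(d + B)² = (2 - 13/2)² = (-9/2)² = 81/4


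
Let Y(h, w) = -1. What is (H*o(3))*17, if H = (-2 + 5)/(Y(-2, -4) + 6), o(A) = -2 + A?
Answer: 51/5 ≈ 10.200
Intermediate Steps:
H = ⅗ (H = (-2 + 5)/(-1 + 6) = 3/5 = 3*(⅕) = ⅗ ≈ 0.60000)
(H*o(3))*17 = (3*(-2 + 3)/5)*17 = ((⅗)*1)*17 = (⅗)*17 = 51/5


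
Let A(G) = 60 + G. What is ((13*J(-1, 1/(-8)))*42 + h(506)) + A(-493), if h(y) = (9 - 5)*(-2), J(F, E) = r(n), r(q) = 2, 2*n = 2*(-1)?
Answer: 651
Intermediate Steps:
n = -1 (n = (2*(-1))/2 = (½)*(-2) = -1)
J(F, E) = 2
h(y) = -8 (h(y) = 4*(-2) = -8)
((13*J(-1, 1/(-8)))*42 + h(506)) + A(-493) = ((13*2)*42 - 8) + (60 - 493) = (26*42 - 8) - 433 = (1092 - 8) - 433 = 1084 - 433 = 651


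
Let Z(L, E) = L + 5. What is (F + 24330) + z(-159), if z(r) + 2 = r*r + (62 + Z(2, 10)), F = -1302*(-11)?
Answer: 64000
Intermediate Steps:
Z(L, E) = 5 + L
F = 14322
z(r) = 67 + r² (z(r) = -2 + (r*r + (62 + (5 + 2))) = -2 + (r² + (62 + 7)) = -2 + (r² + 69) = -2 + (69 + r²) = 67 + r²)
(F + 24330) + z(-159) = (14322 + 24330) + (67 + (-159)²) = 38652 + (67 + 25281) = 38652 + 25348 = 64000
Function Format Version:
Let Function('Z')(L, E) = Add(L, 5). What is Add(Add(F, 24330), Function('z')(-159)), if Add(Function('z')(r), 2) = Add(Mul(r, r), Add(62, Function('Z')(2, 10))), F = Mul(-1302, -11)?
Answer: 64000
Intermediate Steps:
Function('Z')(L, E) = Add(5, L)
F = 14322
Function('z')(r) = Add(67, Pow(r, 2)) (Function('z')(r) = Add(-2, Add(Mul(r, r), Add(62, Add(5, 2)))) = Add(-2, Add(Pow(r, 2), Add(62, 7))) = Add(-2, Add(Pow(r, 2), 69)) = Add(-2, Add(69, Pow(r, 2))) = Add(67, Pow(r, 2)))
Add(Add(F, 24330), Function('z')(-159)) = Add(Add(14322, 24330), Add(67, Pow(-159, 2))) = Add(38652, Add(67, 25281)) = Add(38652, 25348) = 64000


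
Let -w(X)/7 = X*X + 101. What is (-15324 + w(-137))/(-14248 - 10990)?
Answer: 73707/12619 ≈ 5.8410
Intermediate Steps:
w(X) = -707 - 7*X² (w(X) = -7*(X*X + 101) = -7*(X² + 101) = -7*(101 + X²) = -707 - 7*X²)
(-15324 + w(-137))/(-14248 - 10990) = (-15324 + (-707 - 7*(-137)²))/(-14248 - 10990) = (-15324 + (-707 - 7*18769))/(-25238) = (-15324 + (-707 - 131383))*(-1/25238) = (-15324 - 132090)*(-1/25238) = -147414*(-1/25238) = 73707/12619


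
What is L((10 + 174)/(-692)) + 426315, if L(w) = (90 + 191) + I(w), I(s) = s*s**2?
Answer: 2208793263996/5177717 ≈ 4.2660e+5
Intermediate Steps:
I(s) = s**3
L(w) = 281 + w**3 (L(w) = (90 + 191) + w**3 = 281 + w**3)
L((10 + 174)/(-692)) + 426315 = (281 + ((10 + 174)/(-692))**3) + 426315 = (281 + (184*(-1/692))**3) + 426315 = (281 + (-46/173)**3) + 426315 = (281 - 97336/5177717) + 426315 = 1454841141/5177717 + 426315 = 2208793263996/5177717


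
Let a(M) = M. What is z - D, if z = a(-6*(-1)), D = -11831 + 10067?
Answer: 1770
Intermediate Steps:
D = -1764
z = 6 (z = -6*(-1) = 6)
z - D = 6 - 1*(-1764) = 6 + 1764 = 1770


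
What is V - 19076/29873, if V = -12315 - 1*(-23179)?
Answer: 324521196/29873 ≈ 10863.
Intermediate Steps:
V = 10864 (V = -12315 + 23179 = 10864)
V - 19076/29873 = 10864 - 19076/29873 = 324521196/29873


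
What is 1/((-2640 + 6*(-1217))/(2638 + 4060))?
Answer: -3349/4971 ≈ -0.67371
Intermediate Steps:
1/((-2640 + 6*(-1217))/(2638 + 4060)) = 1/((-2640 - 7302)/6698) = 1/(-9942*1/6698) = 1/(-4971/3349) = -3349/4971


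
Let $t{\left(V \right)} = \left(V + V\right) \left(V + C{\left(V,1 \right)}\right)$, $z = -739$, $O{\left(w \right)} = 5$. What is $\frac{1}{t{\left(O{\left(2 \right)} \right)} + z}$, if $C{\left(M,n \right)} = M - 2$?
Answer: $- \frac{1}{659} \approx -0.0015175$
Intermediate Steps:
$C{\left(M,n \right)} = -2 + M$
$t{\left(V \right)} = 2 V \left(-2 + 2 V\right)$ ($t{\left(V \right)} = \left(V + V\right) \left(V + \left(-2 + V\right)\right) = 2 V \left(-2 + 2 V\right)$)
$\frac{1}{t{\left(O{\left(2 \right)} \right)} + z} = \frac{1}{4 \cdot 5 \left(-1 + 5\right) - 739} = \frac{1}{4 \cdot 5 \cdot 4 - 739} = \frac{1}{80 - 739} = \frac{1}{-659} = - \frac{1}{659}$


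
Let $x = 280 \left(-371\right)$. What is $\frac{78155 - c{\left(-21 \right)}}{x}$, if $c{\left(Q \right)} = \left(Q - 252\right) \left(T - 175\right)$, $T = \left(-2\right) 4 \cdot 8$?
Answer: $- \frac{461}{3710} \approx -0.12426$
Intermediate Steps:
$T = -64$ ($T = \left(-8\right) 8 = -64$)
$c{\left(Q \right)} = 60228 - 239 Q$ ($c{\left(Q \right)} = \left(Q - 252\right) \left(-64 - 175\right) = \left(-252 + Q\right) \left(-239\right) = 60228 - 239 Q$)
$x = -103880$
$\frac{78155 - c{\left(-21 \right)}}{x} = \frac{78155 - \left(60228 - -5019\right)}{-103880} = \left(78155 - \left(60228 + 5019\right)\right) \left(- \frac{1}{103880}\right) = \left(78155 - 65247\right) \left(- \frac{1}{103880}\right) = 12908 \left(- \frac{1}{103880}\right) = - \frac{461}{3710}$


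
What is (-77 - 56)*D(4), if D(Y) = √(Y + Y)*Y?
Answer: -1064*√2 ≈ -1504.7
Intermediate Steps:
D(Y) = √2*Y^(3/2) (D(Y) = √(2*Y)*Y = (√2*√Y)*Y = √2*Y^(3/2))
(-77 - 56)*D(4) = (-77 - 56)*(√2*4^(3/2)) = -133*√2*8 = -1064*√2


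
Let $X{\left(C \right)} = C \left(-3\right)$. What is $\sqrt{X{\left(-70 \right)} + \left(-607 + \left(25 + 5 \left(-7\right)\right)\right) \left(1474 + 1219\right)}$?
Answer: $i \sqrt{1661371} \approx 1288.9 i$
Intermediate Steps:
$X{\left(C \right)} = - 3 C$
$\sqrt{X{\left(-70 \right)} + \left(-607 + \left(25 + 5 \left(-7\right)\right)\right) \left(1474 + 1219\right)} = \sqrt{\left(-3\right) \left(-70\right) + \left(-607 + \left(25 + 5 \left(-7\right)\right)\right) \left(1474 + 1219\right)} = \sqrt{210 + \left(-607 + \left(25 - 35\right)\right) 2693} = \sqrt{210 + \left(-607 - 10\right) 2693} = \sqrt{210 - 1661581} = \sqrt{-1661371} = i \sqrt{1661371}$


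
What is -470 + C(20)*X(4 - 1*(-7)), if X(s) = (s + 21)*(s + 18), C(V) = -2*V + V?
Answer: -19030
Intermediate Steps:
C(V) = -V
X(s) = (18 + s)*(21 + s) (X(s) = (21 + s)*(18 + s) = (18 + s)*(21 + s))
-470 + C(20)*X(4 - 1*(-7)) = -470 + (-1*20)*(378 + (4 - 1*(-7))² + 39*(4 - 1*(-7))) = -470 - 20*(378 + (4 + 7)² + 39*(4 + 7)) = -470 - 20*(378 + 11² + 39*11) = -470 - 20*(378 + 121 + 429) = -470 - 20*928 = -470 - 18560 = -19030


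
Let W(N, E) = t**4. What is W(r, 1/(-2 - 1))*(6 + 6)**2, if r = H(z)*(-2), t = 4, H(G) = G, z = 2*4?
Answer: 36864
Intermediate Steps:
z = 8
r = -16 (r = 8*(-2) = -16)
W(N, E) = 256 (W(N, E) = 4**4 = 256)
W(r, 1/(-2 - 1))*(6 + 6)**2 = 256*(6 + 6)**2 = 256*12**2 = 256*144 = 36864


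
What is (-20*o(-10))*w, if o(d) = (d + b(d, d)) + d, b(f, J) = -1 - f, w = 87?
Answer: 19140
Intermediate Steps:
o(d) = -1 + d (o(d) = (d + (-1 - d)) + d = -1 + d)
(-20*o(-10))*w = -20*(-1 - 10)*87 = -20*(-11)*87 = 220*87 = 19140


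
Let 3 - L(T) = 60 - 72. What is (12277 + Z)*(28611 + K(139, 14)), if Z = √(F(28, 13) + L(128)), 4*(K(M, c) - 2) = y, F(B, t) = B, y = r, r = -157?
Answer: 1403199715/4 + 114295*√43/4 ≈ 3.5099e+8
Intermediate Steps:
y = -157
L(T) = 15 (L(T) = 3 - (60 - 72) = 3 - 1*(-12) = 3 + 12 = 15)
K(M, c) = -149/4 (K(M, c) = 2 + (¼)*(-157) = 2 - 157/4 = -149/4)
Z = √43 (Z = √(28 + 15) = √43 ≈ 6.5574)
(12277 + Z)*(28611 + K(139, 14)) = (12277 + √43)*(28611 - 149/4) = (12277 + √43)*(114295/4) = 1403199715/4 + 114295*√43/4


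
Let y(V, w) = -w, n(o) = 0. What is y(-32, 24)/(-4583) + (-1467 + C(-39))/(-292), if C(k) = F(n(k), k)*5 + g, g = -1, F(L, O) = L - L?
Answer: 1683713/334559 ≈ 5.0326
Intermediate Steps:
F(L, O) = 0
C(k) = -1 (C(k) = 0*5 - 1 = 0 - 1 = -1)
y(-32, 24)/(-4583) + (-1467 + C(-39))/(-292) = -1*24/(-4583) + (-1467 - 1)/(-292) = -24*(-1/4583) - 1468*(-1/292) = 24/4583 + 367/73 = 1683713/334559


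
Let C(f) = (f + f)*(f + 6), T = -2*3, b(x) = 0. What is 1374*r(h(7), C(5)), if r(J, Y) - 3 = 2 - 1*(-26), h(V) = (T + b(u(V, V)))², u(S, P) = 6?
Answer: 42594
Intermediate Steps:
T = -6
h(V) = 36 (h(V) = (-6 + 0)² = (-6)² = 36)
C(f) = 2*f*(6 + f) (C(f) = (2*f)*(6 + f) = 2*f*(6 + f))
r(J, Y) = 31 (r(J, Y) = 3 + (2 - 1*(-26)) = 3 + (2 + 26) = 3 + 28 = 31)
1374*r(h(7), C(5)) = 1374*31 = 42594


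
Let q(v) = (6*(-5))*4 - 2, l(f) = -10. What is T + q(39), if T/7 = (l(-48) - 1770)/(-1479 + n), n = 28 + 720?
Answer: -76722/731 ≈ -104.95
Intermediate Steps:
n = 748
q(v) = -122 (q(v) = -30*4 - 2 = -120 - 2 = -122)
T = 12460/731 (T = 7*((-10 - 1770)/(-1479 + 748)) = 7*(-1780/(-731)) = 7*(-1780*(-1/731)) = 7*(1780/731) = 12460/731 ≈ 17.045)
T + q(39) = 12460/731 - 122 = -76722/731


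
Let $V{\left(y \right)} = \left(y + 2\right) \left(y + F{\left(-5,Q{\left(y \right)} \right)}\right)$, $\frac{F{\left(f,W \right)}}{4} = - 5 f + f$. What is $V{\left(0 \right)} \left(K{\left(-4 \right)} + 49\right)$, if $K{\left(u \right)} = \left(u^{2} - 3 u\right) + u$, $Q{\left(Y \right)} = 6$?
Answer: $11680$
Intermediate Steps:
$F{\left(f,W \right)} = - 16 f$ ($F{\left(f,W \right)} = 4 \left(- 5 f + f\right) = 4 \left(- 4 f\right) = - 16 f$)
$K{\left(u \right)} = u^{2} - 2 u$
$V{\left(y \right)} = \left(2 + y\right) \left(80 + y\right)$ ($V{\left(y \right)} = \left(y + 2\right) \left(y - -80\right) = \left(2 + y\right) \left(y + 80\right) = \left(2 + y\right) \left(80 + y\right)$)
$V{\left(0 \right)} \left(K{\left(-4 \right)} + 49\right) = \left(160 + 0^{2} + 82 \cdot 0\right) \left(- 4 \left(-2 - 4\right) + 49\right) = \left(160 + 0 + 0\right) \left(\left(-4\right) \left(-6\right) + 49\right) = 160 \left(24 + 49\right) = 160 \cdot 73 = 11680$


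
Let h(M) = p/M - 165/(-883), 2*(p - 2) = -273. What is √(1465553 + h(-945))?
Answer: √453528028863424410/556290 ≈ 1210.6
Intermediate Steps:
p = -269/2 (p = 2 + (½)*(-273) = 2 - 273/2 = -269/2 ≈ -134.50)
h(M) = 165/883 - 269/(2*M) (h(M) = -269/(2*M) - 165/(-883) = -269/(2*M) - 165*(-1/883) = -269/(2*M) + 165/883 = 165/883 - 269/(2*M))
√(1465553 + h(-945)) = √(1465553 + (1/1766)*(-237527 + 330*(-945))/(-945)) = √(1465553 + (1/1766)*(-1/945)*(-237527 - 311850)) = √(1465553 + (1/1766)*(-1/945)*(-549377)) = √(1465553 + 549377/1668870) = √(2445817984487/1668870) = √453528028863424410/556290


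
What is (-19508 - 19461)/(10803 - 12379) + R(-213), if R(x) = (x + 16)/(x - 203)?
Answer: 2065197/81952 ≈ 25.200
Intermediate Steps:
R(x) = (16 + x)/(-203 + x)
(-19508 - 19461)/(10803 - 12379) + R(-213) = (-19508 - 19461)/(10803 - 12379) + (16 - 213)/(-203 - 213) = -38969/(-1576) - 197/(-416) = -38969*(-1/1576) - 1/416*(-197) = 38969/1576 + 197/416 = 2065197/81952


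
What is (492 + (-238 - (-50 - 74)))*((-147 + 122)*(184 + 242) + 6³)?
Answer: -3944052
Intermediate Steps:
(492 + (-238 - (-50 - 74)))*((-147 + 122)*(184 + 242) + 6³) = (492 + (-238 - 1*(-124)))*(-25*426 + 216) = (492 + (-238 + 124))*(-10650 + 216) = (492 - 114)*(-10434) = 378*(-10434) = -3944052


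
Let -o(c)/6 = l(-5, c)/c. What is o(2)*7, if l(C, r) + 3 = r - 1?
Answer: 42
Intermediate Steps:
l(C, r) = -4 + r (l(C, r) = -3 + (r - 1) = -3 + (-1 + r) = -4 + r)
o(c) = -6*(-4 + c)/c
o(2)*7 = (-6 + 24/2)*7 = (-6 + 24*(1/2))*7 = (-6 + 12)*7 = 6*7 = 42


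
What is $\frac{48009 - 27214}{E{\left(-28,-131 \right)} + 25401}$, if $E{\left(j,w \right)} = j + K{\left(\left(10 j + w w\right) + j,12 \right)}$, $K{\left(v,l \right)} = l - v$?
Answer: $\frac{20795}{8532} \approx 2.4373$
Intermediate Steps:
$E{\left(j,w \right)} = 12 - w^{2} - 10 j$ ($E{\left(j,w \right)} = j - \left(-12 + 11 j + w w\right) = j - \left(-12 + w^{2} + 11 j\right) = 12 - w^{2} - 10 j$)
$\frac{48009 - 27214}{E{\left(-28,-131 \right)} + 25401} = \frac{48009 - 27214}{\left(12 - \left(-131\right)^{2} - -280\right) + 25401} = \frac{20795}{\left(12 - 17161 + 280\right) + 25401} = \frac{20795}{-16869 + 25401} = \frac{20795}{8532}$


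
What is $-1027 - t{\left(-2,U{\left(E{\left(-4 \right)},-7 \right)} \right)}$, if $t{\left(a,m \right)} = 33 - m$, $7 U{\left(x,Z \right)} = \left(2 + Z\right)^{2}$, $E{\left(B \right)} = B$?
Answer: $- \frac{7395}{7} \approx -1056.4$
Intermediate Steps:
$U{\left(x,Z \right)} = \frac{\left(2 + Z\right)^{2}}{7}$
$-1027 - t{\left(-2,U{\left(E{\left(-4 \right)},-7 \right)} \right)} = -1027 - \left(33 - \frac{\left(2 - 7\right)^{2}}{7}\right) = -1027 - \left(33 - \frac{\left(-5\right)^{2}}{7}\right) = -1027 - \left(33 - \frac{1}{7} \cdot 25\right) = -1027 - \left(33 - \frac{25}{7}\right) = -1027 - \frac{206}{7} = - \frac{7395}{7}$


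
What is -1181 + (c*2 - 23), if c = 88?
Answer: -1028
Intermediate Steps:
-1181 + (c*2 - 23) = -1181 + (88*2 - 23) = -1181 + (176 - 23) = -1181 + 153 = -1028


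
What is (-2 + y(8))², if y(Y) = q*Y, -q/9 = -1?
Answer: 4900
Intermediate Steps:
q = 9 (q = -9*(-1) = 9)
y(Y) = 9*Y
(-2 + y(8))² = (-2 + 9*8)² = (-2 + 72)² = 70² = 4900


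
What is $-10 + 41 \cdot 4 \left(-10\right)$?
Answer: $-1650$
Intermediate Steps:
$-10 + 41 \cdot 4 \left(-10\right) = -10 + 41 \left(-40\right) = -10 - 1640 = -1650$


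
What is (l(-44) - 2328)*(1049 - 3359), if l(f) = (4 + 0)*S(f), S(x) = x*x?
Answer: -12510960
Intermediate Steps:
S(x) = x²
l(f) = 4*f² (l(f) = (4 + 0)*f² = 4*f²)
(l(-44) - 2328)*(1049 - 3359) = (4*(-44)² - 2328)*(1049 - 3359) = (4*1936 - 2328)*(-2310) = (7744 - 2328)*(-2310) = 5416*(-2310) = -12510960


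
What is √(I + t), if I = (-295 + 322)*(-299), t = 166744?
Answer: √158671 ≈ 398.34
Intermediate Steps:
I = -8073 (I = 27*(-299) = -8073)
√(I + t) = √(-8073 + 166744) = √158671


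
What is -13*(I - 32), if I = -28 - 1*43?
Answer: 1339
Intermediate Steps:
I = -71 (I = -28 - 43 = -71)
-13*(I - 32) = -13*(-71 - 32) = -13*(-103) = 1339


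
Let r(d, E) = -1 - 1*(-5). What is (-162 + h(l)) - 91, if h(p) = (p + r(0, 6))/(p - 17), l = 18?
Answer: -231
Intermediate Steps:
r(d, E) = 4 (r(d, E) = -1 + 5 = 4)
h(p) = (4 + p)/(-17 + p) (h(p) = (p + 4)/(p - 17) = (4 + p)/(-17 + p))
(-162 + h(l)) - 91 = (-162 + (4 + 18)/(-17 + 18)) - 91 = (-162 + 22/1) - 91 = (-162 + 1*22) - 91 = (-162 + 22) - 91 = -140 - 91 = -231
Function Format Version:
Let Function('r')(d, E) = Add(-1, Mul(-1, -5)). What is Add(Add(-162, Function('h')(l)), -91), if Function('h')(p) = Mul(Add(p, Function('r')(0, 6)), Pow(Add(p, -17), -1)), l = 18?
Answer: -231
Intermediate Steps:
Function('r')(d, E) = 4 (Function('r')(d, E) = Add(-1, 5) = 4)
Function('h')(p) = Mul(Pow(Add(-17, p), -1), Add(4, p)) (Function('h')(p) = Mul(Add(p, 4), Pow(Add(p, -17), -1)) = Mul(Add(4, p), Pow(Add(-17, p), -1)) = Mul(Pow(Add(-17, p), -1), Add(4, p)))
Add(Add(-162, Function('h')(l)), -91) = Add(Add(-162, Mul(Pow(Add(-17, 18), -1), Add(4, 18))), -91) = Add(Add(-162, Mul(Pow(1, -1), 22)), -91) = Add(Add(-162, Mul(1, 22)), -91) = Add(Add(-162, 22), -91) = Add(-140, -91) = -231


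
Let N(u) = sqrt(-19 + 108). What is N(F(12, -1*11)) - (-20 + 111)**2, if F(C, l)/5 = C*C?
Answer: -8281 + sqrt(89) ≈ -8271.6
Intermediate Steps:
F(C, l) = 5*C**2 (F(C, l) = 5*(C*C) = 5*C**2)
N(u) = sqrt(89)
N(F(12, -1*11)) - (-20 + 111)**2 = sqrt(89) - (-20 + 111)**2 = sqrt(89) - 1*91**2 = sqrt(89) - 1*8281 = sqrt(89) - 8281 = -8281 + sqrt(89)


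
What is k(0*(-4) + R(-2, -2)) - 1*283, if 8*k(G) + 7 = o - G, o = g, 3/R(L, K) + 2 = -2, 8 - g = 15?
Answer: -9109/32 ≈ -284.66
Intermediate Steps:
g = -7 (g = 8 - 1*15 = 8 - 15 = -7)
R(L, K) = -¾ (R(L, K) = 3/(-2 - 2) = 3/(-4) = 3*(-¼) = -¾)
o = -7
k(G) = -7/4 - G/8 (k(G) = -7/8 + (-7 - G)/8 = -7/8 + (-7/8 - G/8) = -7/4 - G/8)
k(0*(-4) + R(-2, -2)) - 1*283 = (-7/4 - (0*(-4) - ¾)/8) - 1*283 = (-7/4 - (0 - ¾)/8) - 283 = (-7/4 - ⅛*(-¾)) - 283 = (-7/4 + 3/32) - 283 = -53/32 - 283 = -9109/32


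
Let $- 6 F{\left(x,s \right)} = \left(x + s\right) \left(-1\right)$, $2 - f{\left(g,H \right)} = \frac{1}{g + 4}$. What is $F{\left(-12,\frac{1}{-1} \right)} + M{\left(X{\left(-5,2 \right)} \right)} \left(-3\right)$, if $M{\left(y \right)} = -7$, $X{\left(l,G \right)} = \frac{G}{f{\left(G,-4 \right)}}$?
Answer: $\frac{113}{6} \approx 18.833$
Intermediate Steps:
$f{\left(g,H \right)} = 2 - \frac{1}{4 + g}$ ($f{\left(g,H \right)} = 2 - \frac{1}{g + 4} = 2 - \frac{1}{4 + g}$)
$X{\left(l,G \right)} = \frac{G \left(4 + G\right)}{7 + 2 G}$ ($X{\left(l,G \right)} = \frac{G}{\frac{1}{4 + G} \left(7 + 2 G\right)} = G \frac{4 + G}{7 + 2 G} = \frac{G \left(4 + G\right)}{7 + 2 G}$)
$F{\left(x,s \right)} = \frac{s}{6} + \frac{x}{6}$ ($F{\left(x,s \right)} = - \frac{\left(x + s\right) \left(-1\right)}{6} = - \frac{\left(s + x\right) \left(-1\right)}{6} = - \frac{- s - x}{6} = \frac{s}{6} + \frac{x}{6}$)
$F{\left(-12,\frac{1}{-1} \right)} + M{\left(X{\left(-5,2 \right)} \right)} \left(-3\right) = \left(\frac{1}{6 \left(-1\right)} + \frac{1}{6} \left(-12\right)\right) - -21 = \left(\frac{1}{6} \left(-1\right) - 2\right) + 21 = \left(- \frac{1}{6} - 2\right) + 21 = - \frac{13}{6} + 21 = \frac{113}{6}$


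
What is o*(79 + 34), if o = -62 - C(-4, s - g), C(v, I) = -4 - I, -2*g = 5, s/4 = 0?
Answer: -12543/2 ≈ -6271.5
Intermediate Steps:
s = 0 (s = 4*0 = 0)
g = -5/2 (g = -1/2*5 = -5/2 ≈ -2.5000)
o = -111/2 (o = -62 - (-4 - (0 - 1*(-5/2))) = -62 - (-4 - (0 + 5/2)) = -62 - (-4 - 1*5/2) = -62 - (-4 - 5/2) = -62 - 1*(-13/2) = -62 + 13/2 = -111/2 ≈ -55.500)
o*(79 + 34) = -111*(79 + 34)/2 = -111/2*113 = -12543/2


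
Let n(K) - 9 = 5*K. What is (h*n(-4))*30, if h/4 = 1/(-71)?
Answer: 1320/71 ≈ 18.592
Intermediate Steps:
h = -4/71 (h = 4/(-71) = 4*(-1/71) = -4/71 ≈ -0.056338)
n(K) = 9 + 5*K
(h*n(-4))*30 = -4*(9 + 5*(-4))/71*30 = -4*(9 - 20)/71*30 = -4/71*(-11)*30 = (44/71)*30 = 1320/71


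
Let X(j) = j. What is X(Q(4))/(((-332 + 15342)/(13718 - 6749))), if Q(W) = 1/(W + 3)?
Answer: 6969/105070 ≈ 0.066327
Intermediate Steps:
Q(W) = 1/(3 + W)
X(Q(4))/(((-332 + 15342)/(13718 - 6749))) = 1/((3 + 4)*(((-332 + 15342)/(13718 - 6749)))) = 1/(7*((15010/6969))) = 1/(7*((15010*(1/6969)))) = 1/(7*(15010/6969)) = (1/7)*(6969/15010) = 6969/105070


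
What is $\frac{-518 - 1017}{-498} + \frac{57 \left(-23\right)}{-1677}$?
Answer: $\frac{1075691}{278382} \approx 3.8641$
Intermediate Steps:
$\frac{-518 - 1017}{-498} + \frac{57 \left(-23\right)}{-1677} = \left(-518 - 1017\right) \left(- \frac{1}{498}\right) - - \frac{437}{559} = \left(-1535\right) \left(- \frac{1}{498}\right) + \frac{437}{559} = \frac{1535}{498} + \frac{437}{559} = \frac{1075691}{278382}$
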